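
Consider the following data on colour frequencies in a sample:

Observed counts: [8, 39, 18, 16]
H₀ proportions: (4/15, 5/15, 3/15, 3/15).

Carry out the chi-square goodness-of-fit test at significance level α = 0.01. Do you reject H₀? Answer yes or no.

n = 81; E_i = n·p_i = [21.60, 27.00, 16.20, 16.20]
χ² = (8−21.60)²/21.60 + (39−27.00)²/27.00 + (18−16.20)²/16.20 + (16−16.20)²/16.20 = 14.0988
df = 3
p-value (upper-tail) = 0.00277
At α=0.01: p < α → reject H₀

reject H₀: yes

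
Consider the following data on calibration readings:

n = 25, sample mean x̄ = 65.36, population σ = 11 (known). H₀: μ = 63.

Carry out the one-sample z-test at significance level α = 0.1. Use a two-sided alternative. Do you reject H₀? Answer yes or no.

reject H₀: no

SE = σ/√n = 11/√25 = 2.2000
z = (x̄−μ₀)/SE = (65.36−63)/2.2000 = 1.0727
p-value (two-sided) = 0.28339
At α=0.1: p ≥ α → fail to reject H₀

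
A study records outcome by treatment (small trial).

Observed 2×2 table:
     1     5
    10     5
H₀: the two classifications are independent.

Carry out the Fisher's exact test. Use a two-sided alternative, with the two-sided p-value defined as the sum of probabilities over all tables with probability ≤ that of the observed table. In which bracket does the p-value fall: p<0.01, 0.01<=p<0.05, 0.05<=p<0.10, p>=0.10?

p-value bracket: 0.05<=p<0.10

Margins: r₁=6, r₂=15, c₁=11, c₂=10, n=21
p_obs = C(6,1)·C(15,10)/C(21,11); sum pmf over tables with pmf ≤ p_obs
p-value (two-sided) = 0.06347
→ bracket: 0.05<=p<0.10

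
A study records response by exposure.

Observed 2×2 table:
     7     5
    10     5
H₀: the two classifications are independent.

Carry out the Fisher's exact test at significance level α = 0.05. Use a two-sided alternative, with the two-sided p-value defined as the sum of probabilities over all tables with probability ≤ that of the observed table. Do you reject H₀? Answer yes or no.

reject H₀: no

Margins: r₁=12, r₂=15, c₁=17, c₂=10, n=27
p_obs = C(12,7)·C(15,10)/C(27,17); sum pmf over tables with pmf ≤ p_obs
p-value (two-sided) = 0.70633
At α=0.05: p ≥ α → fail to reject H₀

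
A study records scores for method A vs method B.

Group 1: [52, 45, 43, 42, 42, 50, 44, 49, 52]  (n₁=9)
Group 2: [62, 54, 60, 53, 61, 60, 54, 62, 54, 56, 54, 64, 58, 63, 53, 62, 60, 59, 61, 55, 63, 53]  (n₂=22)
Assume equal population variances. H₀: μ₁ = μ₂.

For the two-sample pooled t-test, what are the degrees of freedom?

df = n₁ + n₂ − 2 = 9 + 22 − 2 = 29

degrees of freedom = 29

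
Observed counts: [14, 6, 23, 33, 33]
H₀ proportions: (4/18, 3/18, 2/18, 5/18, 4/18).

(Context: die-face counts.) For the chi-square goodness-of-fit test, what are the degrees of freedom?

df = k − 1 = 5 − 1 = 4

degrees of freedom = 4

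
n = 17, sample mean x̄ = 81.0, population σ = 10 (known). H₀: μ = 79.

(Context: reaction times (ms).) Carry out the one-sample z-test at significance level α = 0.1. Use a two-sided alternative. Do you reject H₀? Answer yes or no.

SE = σ/√n = 10/√17 = 2.4254
z = (x̄−μ₀)/SE = (81.0−79)/2.4254 = 0.8246
p-value (two-sided) = 0.40959
At α=0.1: p ≥ α → fail to reject H₀

reject H₀: no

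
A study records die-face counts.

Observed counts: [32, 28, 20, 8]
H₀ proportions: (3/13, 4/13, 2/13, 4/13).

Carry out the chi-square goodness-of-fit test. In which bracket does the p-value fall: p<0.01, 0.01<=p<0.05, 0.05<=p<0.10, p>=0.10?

p-value bracket: p<0.01

n = 88; E_i = n·p_i = [20.31, 27.08, 13.54, 27.08]
χ² = (32−20.31)²/20.31 + (28−27.08)²/27.08 + (20−13.54)²/13.54 + (8−27.08)²/27.08 = 23.2879
df = 3
p-value (upper-tail) = 0.00004
→ bracket: p<0.01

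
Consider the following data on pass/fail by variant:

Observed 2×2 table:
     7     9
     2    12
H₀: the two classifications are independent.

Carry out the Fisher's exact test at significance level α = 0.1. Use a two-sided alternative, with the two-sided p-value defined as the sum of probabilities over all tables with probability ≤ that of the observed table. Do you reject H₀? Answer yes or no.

reject H₀: no

Margins: r₁=16, r₂=14, c₁=9, c₂=21, n=30
p_obs = C(16,7)·C(14,2)/C(30,9); sum pmf over tables with pmf ≤ p_obs
p-value (two-sided) = 0.11844
At α=0.1: p ≥ α → fail to reject H₀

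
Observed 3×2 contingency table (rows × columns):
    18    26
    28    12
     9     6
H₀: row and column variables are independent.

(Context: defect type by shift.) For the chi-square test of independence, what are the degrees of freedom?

df = (r−1)(c−1) = (3−1)·(2−1) = 2

degrees of freedom = 2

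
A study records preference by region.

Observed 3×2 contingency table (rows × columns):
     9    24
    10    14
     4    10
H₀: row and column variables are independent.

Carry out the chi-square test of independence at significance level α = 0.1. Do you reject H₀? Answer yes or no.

reject H₀: no

Row totals [33, 24, 14], col totals [23, 48], n=71
χ² = (9−10.69)²/10.69 + (24−22.31)²/22.31 + (10−7.77)²/7.77 + (14−16.23)²/16.23 + (4−4.54)²/4.54 + (10−9.46)²/9.46 = 1.4309
df = 2
p-value (upper-tail) = 0.48898
At α=0.1: p ≥ α → fail to reject H₀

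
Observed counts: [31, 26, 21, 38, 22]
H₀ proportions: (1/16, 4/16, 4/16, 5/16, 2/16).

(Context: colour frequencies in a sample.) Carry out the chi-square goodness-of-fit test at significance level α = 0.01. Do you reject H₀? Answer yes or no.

n = 138; E_i = n·p_i = [8.62, 34.50, 34.50, 43.12, 17.25]
χ² = (31−8.62)²/8.62 + (26−34.50)²/34.50 + (21−34.50)²/34.50 + (38−43.12)²/43.12 + (22−17.25)²/17.25 = 67.3391
df = 4
p-value (upper-tail) = 0.00000
At α=0.01: p < α → reject H₀

reject H₀: yes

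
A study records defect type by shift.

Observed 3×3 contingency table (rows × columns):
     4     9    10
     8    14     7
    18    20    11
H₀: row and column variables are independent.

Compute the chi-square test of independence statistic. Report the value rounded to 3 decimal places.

test statistic = 5.040

Row totals [23, 29, 49], col totals [30, 43, 28], n=101
χ² = (4−6.83)²/6.83 + (9−9.79)²/9.79 + (10−6.38)²/6.38 + (8−8.61)²/8.61 + (14−12.35)²/12.35 + (7−8.04)²/8.04 + (18−14.55)²/14.55 + (20−20.86)²/20.86 + (11−13.58)²/13.58 = 5.0397
df = 4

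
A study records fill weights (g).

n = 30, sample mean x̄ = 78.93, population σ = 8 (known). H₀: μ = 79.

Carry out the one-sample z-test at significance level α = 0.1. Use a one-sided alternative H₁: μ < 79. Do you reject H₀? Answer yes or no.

reject H₀: no

SE = σ/√n = 8/√30 = 1.4606
z = (x̄−μ₀)/SE = (78.93−79)/1.4606 = -0.0479
p-value (one-sided, H₁ less) = 0.48089
At α=0.1: p ≥ α → fail to reject H₀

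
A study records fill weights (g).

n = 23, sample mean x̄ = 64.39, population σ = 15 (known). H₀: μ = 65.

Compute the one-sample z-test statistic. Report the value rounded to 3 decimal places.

SE = σ/√n = 15/√23 = 3.1277
z = (x̄−μ₀)/SE = (64.39−65)/3.1277 = -0.1950

test statistic = -0.195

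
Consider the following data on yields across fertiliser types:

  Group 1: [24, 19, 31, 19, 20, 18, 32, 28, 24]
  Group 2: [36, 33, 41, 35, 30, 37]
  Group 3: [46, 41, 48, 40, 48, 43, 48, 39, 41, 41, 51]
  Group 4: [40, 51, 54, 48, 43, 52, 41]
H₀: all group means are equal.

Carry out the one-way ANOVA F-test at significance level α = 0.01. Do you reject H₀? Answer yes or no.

Group means [23.89, 35.33, 44.18, 47.00], grand mean 37.636
SSB = Σnᵢ(x̄ᵢ−x̄)² = 2817.778; SSW = ΣΣ(x−x̄ᵢ)² = 661.859
MSB = 2817.778/3 = 939.2593; MSW = 661.859/29 = 22.8227
F = MSB/MSW = 41.1546
df = (3, 29)
p-value (upper-tail) = 0.00000
At α=0.01: p < α → reject H₀

reject H₀: yes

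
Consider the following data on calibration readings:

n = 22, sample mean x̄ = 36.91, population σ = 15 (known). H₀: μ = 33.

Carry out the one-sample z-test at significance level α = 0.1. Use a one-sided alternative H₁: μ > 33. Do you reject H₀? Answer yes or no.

reject H₀: no

SE = σ/√n = 15/√22 = 3.1980
z = (x̄−μ₀)/SE = (36.91−33)/3.1980 = 1.2226
p-value (one-sided, H₁ greater) = 0.11073
At α=0.1: p ≥ α → fail to reject H₀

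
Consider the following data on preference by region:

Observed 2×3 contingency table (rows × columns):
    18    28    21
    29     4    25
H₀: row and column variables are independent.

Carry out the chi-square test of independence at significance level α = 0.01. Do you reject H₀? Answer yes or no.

Row totals [67, 58], col totals [47, 32, 46], n=125
χ² = (18−25.19)²/25.19 + (28−17.15)²/17.15 + (21−24.66)²/24.66 + (29−21.81)²/21.81 + (4−14.85)²/14.85 + (25−21.34)²/21.34 = 20.3799
df = 2
p-value (upper-tail) = 0.00004
At α=0.01: p < α → reject H₀

reject H₀: yes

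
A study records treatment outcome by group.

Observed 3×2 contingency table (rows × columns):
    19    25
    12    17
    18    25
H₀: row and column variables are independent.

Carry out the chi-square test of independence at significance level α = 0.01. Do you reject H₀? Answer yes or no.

Row totals [44, 29, 43], col totals [49, 67], n=116
χ² = (19−18.59)²/18.59 + (25−25.41)²/25.41 + (12−12.25)²/12.25 + (17−16.75)²/16.75 + (18−18.16)²/18.16 + (25−24.84)²/24.84 = 0.0273
df = 2
p-value (upper-tail) = 0.98642
At α=0.01: p ≥ α → fail to reject H₀

reject H₀: no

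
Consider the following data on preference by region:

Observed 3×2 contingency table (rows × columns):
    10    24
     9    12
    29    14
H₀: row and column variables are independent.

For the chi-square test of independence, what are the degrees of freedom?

degrees of freedom = 2

df = (r−1)(c−1) = (3−1)·(2−1) = 2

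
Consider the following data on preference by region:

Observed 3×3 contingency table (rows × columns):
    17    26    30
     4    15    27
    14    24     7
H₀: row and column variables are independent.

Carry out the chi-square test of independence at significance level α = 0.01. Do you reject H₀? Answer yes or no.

reject H₀: yes

Row totals [73, 46, 45], col totals [35, 65, 64], n=164
χ² = (17−15.58)²/15.58 + (26−28.93)²/28.93 + (30−28.49)²/28.49 + (4−9.82)²/9.82 + (15−18.23)²/18.23 + (27−17.95)²/17.95 + (14−9.60)²/9.60 + (24−17.84)²/17.84 + (7−17.56)²/17.56 = 19.5827
df = 4
p-value (upper-tail) = 0.00060
At α=0.01: p < α → reject H₀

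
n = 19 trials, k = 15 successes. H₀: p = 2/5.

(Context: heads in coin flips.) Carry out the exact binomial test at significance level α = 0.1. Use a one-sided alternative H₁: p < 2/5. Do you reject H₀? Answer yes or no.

reject H₀: no

Exact binomial: n=19, k=15, p₀=2/5=0.4000
P(X≤15) from Σ C(n,i)·p₀^i·(1−p₀)^(n−i)
p-value (one-sided, H₁ less) = 0.99990
At α=0.1: p ≥ α → fail to reject H₀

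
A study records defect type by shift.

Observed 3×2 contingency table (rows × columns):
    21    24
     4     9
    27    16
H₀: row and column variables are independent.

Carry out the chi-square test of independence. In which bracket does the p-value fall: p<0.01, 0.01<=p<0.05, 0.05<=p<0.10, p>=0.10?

Row totals [45, 13, 43], col totals [52, 49], n=101
χ² = (21−23.17)²/23.17 + (24−21.83)²/21.83 + (4−6.69)²/6.69 + (9−6.31)²/6.31 + (27−22.14)²/22.14 + (16−20.86)²/20.86 = 4.8522
df = 2
p-value (upper-tail) = 0.08838
→ bracket: 0.05<=p<0.10

p-value bracket: 0.05<=p<0.10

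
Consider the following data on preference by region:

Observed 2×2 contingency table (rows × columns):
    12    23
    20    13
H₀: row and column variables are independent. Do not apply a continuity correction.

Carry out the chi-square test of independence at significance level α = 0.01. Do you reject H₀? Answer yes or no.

Row totals [35, 33], col totals [32, 36], n=68
χ² = (12−16.47)²/16.47 + (23−18.53)²/18.53 + (20−15.53)²/15.53 + (13−17.47)²/17.47 = 4.7230
df = 1
p-value (upper-tail) = 0.02976
At α=0.01: p ≥ α → fail to reject H₀

reject H₀: no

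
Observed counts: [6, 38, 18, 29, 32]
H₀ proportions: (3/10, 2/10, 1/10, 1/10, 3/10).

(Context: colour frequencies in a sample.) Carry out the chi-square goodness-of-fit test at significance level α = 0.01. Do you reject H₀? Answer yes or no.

n = 123; E_i = n·p_i = [36.90, 24.60, 12.30, 12.30, 36.90]
χ² = (6−36.90)²/36.90 + (38−24.60)²/24.60 + (18−12.30)²/12.30 + (29−12.30)²/12.30 + (32−36.90)²/36.90 = 59.1409
df = 4
p-value (upper-tail) = 0.00000
At α=0.01: p < α → reject H₀

reject H₀: yes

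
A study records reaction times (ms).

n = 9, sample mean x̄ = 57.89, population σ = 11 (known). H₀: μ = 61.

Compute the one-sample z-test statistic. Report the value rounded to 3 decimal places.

SE = σ/√n = 11/√9 = 3.6667
z = (x̄−μ₀)/SE = (57.89−61)/3.6667 = -0.8482

test statistic = -0.848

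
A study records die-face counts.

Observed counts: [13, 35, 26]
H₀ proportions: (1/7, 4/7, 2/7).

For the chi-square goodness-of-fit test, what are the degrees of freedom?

df = k − 1 = 3 − 1 = 2

degrees of freedom = 2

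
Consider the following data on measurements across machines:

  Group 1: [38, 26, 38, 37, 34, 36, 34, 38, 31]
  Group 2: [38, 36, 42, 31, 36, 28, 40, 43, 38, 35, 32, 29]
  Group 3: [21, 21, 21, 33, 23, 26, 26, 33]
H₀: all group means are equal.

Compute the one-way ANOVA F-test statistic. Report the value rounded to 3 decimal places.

test statistic = 12.588

Group means [34.67, 35.67, 25.50], grand mean 32.552
SSB = Σnᵢ(x̄ᵢ−x̄)² = 554.506; SSW = ΣΣ(x−x̄ᵢ)² = 572.667
MSB = 554.506/2 = 277.2529; MSW = 572.667/26 = 22.0256
F = MSB/MSW = 12.5877
df = (2, 26)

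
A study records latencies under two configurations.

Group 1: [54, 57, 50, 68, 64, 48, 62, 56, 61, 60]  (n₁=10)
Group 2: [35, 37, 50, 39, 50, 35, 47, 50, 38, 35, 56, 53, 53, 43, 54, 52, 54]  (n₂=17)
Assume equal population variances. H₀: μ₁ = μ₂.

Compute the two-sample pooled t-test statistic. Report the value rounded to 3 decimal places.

test statistic = 4.153

x̄₁=58.000, s₁=6.236, n₁=10
x̄₂=45.941, s₂=7.814, n₂=17
s_p² = [9·6.236² + 16·7.814²]/25 = 53.0776
SE = √(s_p²·(1/10+1/17)) = 2.9034
t = (58.000−45.941)/2.9034 = 4.1533
df = 25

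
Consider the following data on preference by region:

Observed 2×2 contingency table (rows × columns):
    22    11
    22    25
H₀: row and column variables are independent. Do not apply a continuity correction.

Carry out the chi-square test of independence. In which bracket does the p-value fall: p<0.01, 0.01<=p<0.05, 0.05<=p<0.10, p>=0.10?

Row totals [33, 47], col totals [44, 36], n=80
χ² = (22−18.15)²/18.15 + (11−14.85)²/14.85 + (22−25.85)²/25.85 + (25−21.15)²/21.15 = 3.0890
df = 1
p-value (upper-tail) = 0.07882
→ bracket: 0.05<=p<0.10

p-value bracket: 0.05<=p<0.10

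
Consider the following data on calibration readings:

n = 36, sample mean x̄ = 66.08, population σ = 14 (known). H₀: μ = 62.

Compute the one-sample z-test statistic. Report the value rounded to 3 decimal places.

test statistic = 1.749

SE = σ/√n = 14/√36 = 2.3333
z = (x̄−μ₀)/SE = (66.08−62)/2.3333 = 1.7486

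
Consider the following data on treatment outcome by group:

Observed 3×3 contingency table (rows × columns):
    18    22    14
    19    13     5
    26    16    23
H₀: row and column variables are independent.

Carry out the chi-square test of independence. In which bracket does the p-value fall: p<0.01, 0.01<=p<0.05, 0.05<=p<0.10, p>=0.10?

Row totals [54, 37, 65], col totals [63, 51, 42], n=156
χ² = (18−21.81)²/21.81 + (22−17.65)²/17.65 + (14−14.54)²/14.54 + (19−14.94)²/14.94 + (13−12.10)²/12.10 + (5−9.96)²/9.96 + (26−26.25)²/26.25 + (16−21.25)²/21.25 + (23−17.50)²/17.50 = 8.4234
df = 4
p-value (upper-tail) = 0.07724
→ bracket: 0.05<=p<0.10

p-value bracket: 0.05<=p<0.10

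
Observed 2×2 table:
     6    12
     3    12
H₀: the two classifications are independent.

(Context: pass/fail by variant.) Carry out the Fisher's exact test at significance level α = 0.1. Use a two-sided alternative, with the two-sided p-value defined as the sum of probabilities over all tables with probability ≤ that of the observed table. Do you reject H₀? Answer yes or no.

reject H₀: no

Margins: r₁=18, r₂=15, c₁=9, c₂=24, n=33
p_obs = C(18,6)·C(15,3)/C(33,9); sum pmf over tables with pmf ≤ p_obs
p-value (two-sided) = 0.45849
At α=0.1: p ≥ α → fail to reject H₀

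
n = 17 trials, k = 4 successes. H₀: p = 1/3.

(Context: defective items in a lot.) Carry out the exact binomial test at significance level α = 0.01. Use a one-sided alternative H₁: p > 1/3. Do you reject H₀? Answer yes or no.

Exact binomial: n=17, k=4, p₀=1/3=0.3333
P(X≥4) from Σ C(n,i)·p₀^i·(1−p₀)^(n−i)
p-value (one-sided, H₁ greater) = 0.86958
At α=0.01: p ≥ α → fail to reject H₀

reject H₀: no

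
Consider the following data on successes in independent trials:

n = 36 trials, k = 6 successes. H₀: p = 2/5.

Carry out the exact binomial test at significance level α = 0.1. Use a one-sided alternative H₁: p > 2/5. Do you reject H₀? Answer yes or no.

reject H₀: no

Exact binomial: n=36, k=6, p₀=2/5=0.4000
P(X≥6) from Σ C(n,i)·p₀^i·(1−p₀)^(n−i)
p-value (one-sided, H₁ greater) = 0.99934
At α=0.1: p ≥ α → fail to reject H₀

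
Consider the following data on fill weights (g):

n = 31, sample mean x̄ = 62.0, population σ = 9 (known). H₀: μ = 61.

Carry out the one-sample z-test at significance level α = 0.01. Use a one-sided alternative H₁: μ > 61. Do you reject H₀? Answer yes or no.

SE = σ/√n = 9/√31 = 1.6164
z = (x̄−μ₀)/SE = (62.0−61)/1.6164 = 0.6186
p-value (one-sided, H₁ greater) = 0.26808
At α=0.01: p ≥ α → fail to reject H₀

reject H₀: no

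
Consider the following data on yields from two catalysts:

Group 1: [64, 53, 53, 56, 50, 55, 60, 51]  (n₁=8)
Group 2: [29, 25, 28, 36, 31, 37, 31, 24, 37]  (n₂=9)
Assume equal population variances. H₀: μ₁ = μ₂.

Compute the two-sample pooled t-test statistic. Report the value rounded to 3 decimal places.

x̄₁=55.250, s₁=4.713, n₁=8
x̄₂=30.889, s₂=4.936, n₂=9
s_p² = [7·4.713² + 8·4.936²]/15 = 23.3593
SE = √(s_p²·(1/8+1/9)) = 2.3485
t = (55.250−30.889)/2.3485 = 10.3731
df = 15

test statistic = 10.373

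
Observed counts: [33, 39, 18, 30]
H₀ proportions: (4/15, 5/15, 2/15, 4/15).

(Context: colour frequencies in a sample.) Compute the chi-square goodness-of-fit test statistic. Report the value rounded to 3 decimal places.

n = 120; E_i = n·p_i = [32.00, 40.00, 16.00, 32.00]
χ² = (33−32.00)²/32.00 + (39−40.00)²/40.00 + (18−16.00)²/16.00 + (30−32.00)²/32.00 = 0.4313
df = 3

test statistic = 0.431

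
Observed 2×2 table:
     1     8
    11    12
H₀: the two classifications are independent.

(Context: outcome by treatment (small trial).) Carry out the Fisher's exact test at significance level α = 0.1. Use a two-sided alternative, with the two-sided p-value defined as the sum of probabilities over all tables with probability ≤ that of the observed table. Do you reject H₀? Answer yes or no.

reject H₀: no

Margins: r₁=9, r₂=23, c₁=12, c₂=20, n=32
p_obs = C(9,1)·C(23,11)/C(32,12); sum pmf over tables with pmf ≤ p_obs
p-value (two-sided) = 0.10316
At α=0.1: p ≥ α → fail to reject H₀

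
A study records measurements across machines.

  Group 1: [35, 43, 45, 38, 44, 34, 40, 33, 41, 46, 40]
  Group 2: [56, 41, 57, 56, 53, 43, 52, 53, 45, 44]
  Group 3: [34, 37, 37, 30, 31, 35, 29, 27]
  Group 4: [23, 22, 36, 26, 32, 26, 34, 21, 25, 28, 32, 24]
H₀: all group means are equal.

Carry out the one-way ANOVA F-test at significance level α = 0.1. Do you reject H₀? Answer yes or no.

Group means [39.91, 50.00, 32.50, 27.42], grand mean 37.268
SSB = Σnᵢ(x̄ᵢ−x̄)² = 3044.223; SSW = ΣΣ(x−x̄ᵢ)² = 905.826
MSB = 3044.223/3 = 1014.7410; MSW = 905.826/37 = 24.4818
F = MSB/MSW = 41.4488
df = (3, 37)
p-value (upper-tail) = 0.00000
At α=0.1: p < α → reject H₀

reject H₀: yes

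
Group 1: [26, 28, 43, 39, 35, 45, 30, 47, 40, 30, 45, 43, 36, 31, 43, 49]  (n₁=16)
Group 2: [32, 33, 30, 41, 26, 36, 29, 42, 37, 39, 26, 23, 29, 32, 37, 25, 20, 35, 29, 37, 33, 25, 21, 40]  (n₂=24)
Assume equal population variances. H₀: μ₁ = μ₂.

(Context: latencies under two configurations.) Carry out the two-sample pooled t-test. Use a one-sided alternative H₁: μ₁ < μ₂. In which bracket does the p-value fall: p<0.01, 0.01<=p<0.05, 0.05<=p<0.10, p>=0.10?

p-value bracket: p>=0.10

x̄₁=38.125, s₁=7.365, n₁=16
x̄₂=31.542, s₂=6.386, n₂=24
s_p² = [15·7.365² + 23·6.386²]/38 = 46.0976
SE = √(s_p²·(1/16+1/24)) = 2.1913
t = (38.125−31.542)/2.1913 = 3.0043
df = 38
p-value (one-sided, H₁ less) = 0.99765
→ bracket: p>=0.10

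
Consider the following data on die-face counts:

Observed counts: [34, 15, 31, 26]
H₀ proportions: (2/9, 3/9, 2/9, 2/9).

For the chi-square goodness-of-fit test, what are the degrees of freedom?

df = k − 1 = 4 − 1 = 3

degrees of freedom = 3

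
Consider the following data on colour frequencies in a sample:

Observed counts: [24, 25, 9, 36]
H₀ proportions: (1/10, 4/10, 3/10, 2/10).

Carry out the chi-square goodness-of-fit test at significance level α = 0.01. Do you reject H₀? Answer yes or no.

n = 94; E_i = n·p_i = [9.40, 37.60, 28.20, 18.80]
χ² = (24−9.40)²/9.40 + (25−37.60)²/37.60 + (9−28.20)²/28.20 + (36−18.80)²/18.80 = 55.7074
df = 3
p-value (upper-tail) = 0.00000
At α=0.01: p < α → reject H₀

reject H₀: yes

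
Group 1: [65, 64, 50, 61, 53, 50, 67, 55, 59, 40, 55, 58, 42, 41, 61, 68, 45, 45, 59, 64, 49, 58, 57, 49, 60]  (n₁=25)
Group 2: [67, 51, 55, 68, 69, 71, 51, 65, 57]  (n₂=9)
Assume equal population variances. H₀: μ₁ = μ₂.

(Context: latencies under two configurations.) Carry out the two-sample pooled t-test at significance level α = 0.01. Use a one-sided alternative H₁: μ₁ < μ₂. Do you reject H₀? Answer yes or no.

x̄₁=55.000, s₁=8.271, n₁=25
x̄₂=61.556, s₂=8.017, n₂=9
s_p² = [24·8.271² + 8·8.017²]/32 = 67.3819
SE = √(s_p²·(1/25+1/9)) = 3.1909
t = (55.000−61.556)/3.1909 = -2.0544
df = 32
p-value (one-sided, H₁ less) = 0.02409
At α=0.01: p ≥ α → fail to reject H₀

reject H₀: no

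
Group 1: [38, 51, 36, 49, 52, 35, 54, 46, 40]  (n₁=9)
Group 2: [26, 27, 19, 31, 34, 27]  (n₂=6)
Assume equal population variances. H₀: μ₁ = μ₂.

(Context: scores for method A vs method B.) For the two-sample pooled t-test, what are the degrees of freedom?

degrees of freedom = 13

df = n₁ + n₂ − 2 = 9 + 6 − 2 = 13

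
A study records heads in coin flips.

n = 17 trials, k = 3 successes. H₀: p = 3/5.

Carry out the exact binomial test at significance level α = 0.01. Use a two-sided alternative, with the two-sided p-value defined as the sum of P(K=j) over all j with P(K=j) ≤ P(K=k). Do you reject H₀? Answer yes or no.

Exact binomial: n=17, k=3, p₀=3/5=0.6000
P(X=j) = C(n,j)·p₀^j·(1−p₀)^(n−j); p = Σ P(X=j) over j with P(X=j) ≤ P(X=3)
p-value (two-sided) = 0.00062
At α=0.01: p < α → reject H₀

reject H₀: yes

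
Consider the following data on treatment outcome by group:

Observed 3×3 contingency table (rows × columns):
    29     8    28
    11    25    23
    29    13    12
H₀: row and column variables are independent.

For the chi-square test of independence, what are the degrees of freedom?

df = (r−1)(c−1) = (3−1)·(3−1) = 4

degrees of freedom = 4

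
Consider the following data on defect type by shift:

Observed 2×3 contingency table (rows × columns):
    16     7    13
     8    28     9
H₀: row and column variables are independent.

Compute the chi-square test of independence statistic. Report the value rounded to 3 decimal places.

test statistic = 15.181

Row totals [36, 45], col totals [24, 35, 22], n=81
χ² = (16−10.67)²/10.67 + (7−15.56)²/15.56 + (13−9.78)²/9.78 + (8−13.33)²/13.33 + (28−19.44)²/19.44 + (9−12.22)²/12.22 = 15.1814
df = 2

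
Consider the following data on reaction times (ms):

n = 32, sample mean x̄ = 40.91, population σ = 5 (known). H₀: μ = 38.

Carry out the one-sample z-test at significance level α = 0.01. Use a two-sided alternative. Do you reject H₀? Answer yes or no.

reject H₀: yes

SE = σ/√n = 5/√32 = 0.8839
z = (x̄−μ₀)/SE = (40.91−38)/0.8839 = 3.2923
p-value (two-sided) = 0.00099
At α=0.01: p < α → reject H₀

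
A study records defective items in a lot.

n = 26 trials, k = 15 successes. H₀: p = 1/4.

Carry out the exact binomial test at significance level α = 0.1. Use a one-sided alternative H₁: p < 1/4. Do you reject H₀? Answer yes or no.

Exact binomial: n=26, k=15, p₀=1/4=0.2500
P(X≤15) from Σ C(n,i)·p₀^i·(1−p₀)^(n−i)
p-value (one-sided, H₁ less) = 0.99991
At α=0.1: p ≥ α → fail to reject H₀

reject H₀: no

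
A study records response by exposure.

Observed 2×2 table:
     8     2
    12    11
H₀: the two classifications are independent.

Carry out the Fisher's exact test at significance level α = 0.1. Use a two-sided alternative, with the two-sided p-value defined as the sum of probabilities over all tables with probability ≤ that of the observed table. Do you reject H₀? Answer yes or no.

Margins: r₁=10, r₂=23, c₁=20, c₂=13, n=33
p_obs = C(10,8)·C(23,12)/C(33,20); sum pmf over tables with pmf ≤ p_obs
p-value (two-sided) = 0.24549
At α=0.1: p ≥ α → fail to reject H₀

reject H₀: no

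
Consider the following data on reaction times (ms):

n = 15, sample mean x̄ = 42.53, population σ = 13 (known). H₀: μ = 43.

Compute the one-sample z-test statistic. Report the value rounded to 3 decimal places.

test statistic = -0.140

SE = σ/√n = 13/√15 = 3.3566
z = (x̄−μ₀)/SE = (42.53−43)/3.3566 = -0.1400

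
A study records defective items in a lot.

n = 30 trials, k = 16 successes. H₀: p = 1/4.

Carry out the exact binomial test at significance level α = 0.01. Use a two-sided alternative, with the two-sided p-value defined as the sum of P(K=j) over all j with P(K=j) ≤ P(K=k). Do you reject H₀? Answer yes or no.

Exact binomial: n=30, k=16, p₀=1/4=0.2500
P(X=j) = C(n,j)·p₀^j·(1−p₀)^(n−j); p = Σ P(X=j) over j with P(X=j) ≤ P(X=16)
p-value (two-sided) = 0.00100
At α=0.01: p < α → reject H₀

reject H₀: yes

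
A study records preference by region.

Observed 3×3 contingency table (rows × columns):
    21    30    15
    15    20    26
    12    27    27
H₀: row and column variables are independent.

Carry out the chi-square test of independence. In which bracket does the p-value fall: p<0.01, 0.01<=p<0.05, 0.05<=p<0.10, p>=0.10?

p-value bracket: 0.05<=p<0.10

Row totals [66, 61, 66], col totals [48, 77, 68], n=193
χ² = (21−16.41)²/16.41 + (30−26.33)²/26.33 + (15−23.25)²/23.25 + (15−15.17)²/15.17 + (20−24.34)²/24.34 + (26−21.49)²/21.49 + (12−16.41)²/16.41 + (27−26.33)²/26.33 + (27−23.25)²/23.25 = 8.2496
df = 4
p-value (upper-tail) = 0.08285
→ bracket: 0.05<=p<0.10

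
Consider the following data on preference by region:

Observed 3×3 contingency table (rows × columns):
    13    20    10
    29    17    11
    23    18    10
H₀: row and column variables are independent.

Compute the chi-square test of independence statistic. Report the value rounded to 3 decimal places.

Row totals [43, 57, 51], col totals [65, 55, 31], n=151
χ² = (13−18.51)²/18.51 + (20−15.66)²/15.66 + (10−8.83)²/8.83 + (29−24.54)²/24.54 + (17−20.76)²/20.76 + (11−11.70)²/11.70 + (23−21.95)²/21.95 + (18−18.58)²/18.58 + (10−10.47)²/10.47 = 4.6217
df = 4

test statistic = 4.622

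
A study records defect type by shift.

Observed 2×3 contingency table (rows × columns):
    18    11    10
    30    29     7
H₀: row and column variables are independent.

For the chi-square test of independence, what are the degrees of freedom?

degrees of freedom = 2

df = (r−1)(c−1) = (2−1)·(3−1) = 2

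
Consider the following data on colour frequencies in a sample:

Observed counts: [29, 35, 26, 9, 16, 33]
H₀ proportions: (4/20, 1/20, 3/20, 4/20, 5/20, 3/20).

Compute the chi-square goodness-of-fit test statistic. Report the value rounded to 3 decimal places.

n = 148; E_i = n·p_i = [29.60, 7.40, 22.20, 29.60, 37.00, 22.20]
χ² = (29−29.60)²/29.60 + (35−7.40)²/7.40 + (26−22.20)²/22.20 + (9−29.60)²/29.60 + (16−37.00)²/37.00 + (33−22.20)²/22.20 = 135.1126
df = 5

test statistic = 135.113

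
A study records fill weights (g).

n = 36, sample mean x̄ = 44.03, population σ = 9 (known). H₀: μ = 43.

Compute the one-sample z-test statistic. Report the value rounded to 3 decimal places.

SE = σ/√n = 9/√36 = 1.5000
z = (x̄−μ₀)/SE = (44.03−43)/1.5000 = 0.6867

test statistic = 0.687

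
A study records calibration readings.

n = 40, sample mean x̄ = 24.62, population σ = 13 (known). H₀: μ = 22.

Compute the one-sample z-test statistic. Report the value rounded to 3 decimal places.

SE = σ/√n = 13/√40 = 2.0555
z = (x̄−μ₀)/SE = (24.62−22)/2.0555 = 1.2746

test statistic = 1.275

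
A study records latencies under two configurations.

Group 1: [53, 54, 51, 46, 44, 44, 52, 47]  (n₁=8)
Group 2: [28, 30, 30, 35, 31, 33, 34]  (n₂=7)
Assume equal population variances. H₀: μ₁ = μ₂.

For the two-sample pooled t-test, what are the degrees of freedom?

df = n₁ + n₂ − 2 = 8 + 7 − 2 = 13

degrees of freedom = 13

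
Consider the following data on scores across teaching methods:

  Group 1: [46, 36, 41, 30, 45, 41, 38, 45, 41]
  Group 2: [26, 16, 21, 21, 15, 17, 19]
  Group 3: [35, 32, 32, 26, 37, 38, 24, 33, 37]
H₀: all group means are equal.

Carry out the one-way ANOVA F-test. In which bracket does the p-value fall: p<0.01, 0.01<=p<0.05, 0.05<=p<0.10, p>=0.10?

p-value bracket: p<0.01

Group means [40.33, 19.29, 32.67], grand mean 31.680
SSB = Σnᵢ(x̄ᵢ−x̄)² = 1758.011; SSW = ΣΣ(x−x̄ᵢ)² = 485.429
MSB = 1758.011/2 = 879.0057; MSW = 485.429/22 = 22.0649
F = MSB/MSW = 39.8372
df = (2, 22)
p-value (upper-tail) = 0.00000
→ bracket: p<0.01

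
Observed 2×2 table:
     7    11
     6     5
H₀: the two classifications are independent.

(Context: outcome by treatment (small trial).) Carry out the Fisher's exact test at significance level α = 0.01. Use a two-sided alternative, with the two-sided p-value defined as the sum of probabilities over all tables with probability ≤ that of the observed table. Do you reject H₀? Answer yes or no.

reject H₀: no

Margins: r₁=18, r₂=11, c₁=13, c₂=16, n=29
p_obs = C(18,7)·C(11,6)/C(29,13); sum pmf over tables with pmf ≤ p_obs
p-value (two-sided) = 0.46568
At α=0.01: p ≥ α → fail to reject H₀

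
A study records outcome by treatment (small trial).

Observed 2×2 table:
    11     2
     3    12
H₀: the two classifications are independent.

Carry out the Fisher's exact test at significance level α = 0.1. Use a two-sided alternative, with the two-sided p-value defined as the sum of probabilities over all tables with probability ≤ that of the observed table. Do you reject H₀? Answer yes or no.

reject H₀: yes

Margins: r₁=13, r₂=15, c₁=14, c₂=14, n=28
p_obs = C(13,11)·C(15,3)/C(28,14); sum pmf over tables with pmf ≤ p_obs
p-value (two-sided) = 0.00184
At α=0.1: p < α → reject H₀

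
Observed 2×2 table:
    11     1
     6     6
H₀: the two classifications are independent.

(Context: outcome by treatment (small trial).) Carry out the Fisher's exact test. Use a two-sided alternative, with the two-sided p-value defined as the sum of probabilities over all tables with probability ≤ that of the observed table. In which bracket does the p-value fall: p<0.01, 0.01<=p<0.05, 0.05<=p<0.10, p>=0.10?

p-value bracket: 0.05<=p<0.10

Margins: r₁=12, r₂=12, c₁=17, c₂=7, n=24
p_obs = C(12,11)·C(12,6)/C(24,17); sum pmf over tables with pmf ≤ p_obs
p-value (two-sided) = 0.06865
→ bracket: 0.05<=p<0.10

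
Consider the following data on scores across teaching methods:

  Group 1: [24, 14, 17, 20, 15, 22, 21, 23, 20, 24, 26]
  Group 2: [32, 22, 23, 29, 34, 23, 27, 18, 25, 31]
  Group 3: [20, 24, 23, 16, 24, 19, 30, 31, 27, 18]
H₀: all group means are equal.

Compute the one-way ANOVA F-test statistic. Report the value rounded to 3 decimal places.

test statistic = 4.118

Group means [20.55, 26.40, 23.20], grand mean 23.290
SSB = Σnᵢ(x̄ᵢ−x̄)² = 179.660; SSW = ΣΣ(x−x̄ᵢ)² = 610.727
MSB = 179.660/2 = 89.8299; MSW = 610.727/28 = 21.8117
F = MSB/MSW = 4.1184
df = (2, 28)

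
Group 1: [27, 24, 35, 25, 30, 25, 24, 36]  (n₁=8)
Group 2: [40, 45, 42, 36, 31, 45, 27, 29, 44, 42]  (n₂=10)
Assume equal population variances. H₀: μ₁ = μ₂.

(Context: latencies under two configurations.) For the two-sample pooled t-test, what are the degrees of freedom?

df = n₁ + n₂ − 2 = 8 + 10 − 2 = 16

degrees of freedom = 16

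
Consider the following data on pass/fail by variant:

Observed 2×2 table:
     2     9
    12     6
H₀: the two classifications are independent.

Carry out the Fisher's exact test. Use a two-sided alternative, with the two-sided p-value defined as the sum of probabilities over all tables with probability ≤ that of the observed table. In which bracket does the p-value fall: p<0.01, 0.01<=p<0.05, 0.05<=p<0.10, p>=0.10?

p-value bracket: 0.01<=p<0.05

Margins: r₁=11, r₂=18, c₁=14, c₂=15, n=29
p_obs = C(11,2)·C(18,12)/C(29,14); sum pmf over tables with pmf ≤ p_obs
p-value (two-sided) = 0.02094
→ bracket: 0.01<=p<0.05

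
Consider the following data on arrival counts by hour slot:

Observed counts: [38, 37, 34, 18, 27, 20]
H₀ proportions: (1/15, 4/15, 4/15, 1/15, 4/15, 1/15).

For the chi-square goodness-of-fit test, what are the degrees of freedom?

degrees of freedom = 5

df = k − 1 = 6 − 1 = 5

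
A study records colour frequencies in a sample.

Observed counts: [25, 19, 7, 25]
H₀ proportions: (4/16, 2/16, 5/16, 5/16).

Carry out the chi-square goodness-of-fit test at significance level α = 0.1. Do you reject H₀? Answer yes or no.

reject H₀: yes

n = 76; E_i = n·p_i = [19.00, 9.50, 23.75, 23.75]
χ² = (25−19.00)²/19.00 + (19−9.50)²/9.50 + (7−23.75)²/23.75 + (25−23.75)²/23.75 = 23.2737
df = 3
p-value (upper-tail) = 0.00004
At α=0.1: p < α → reject H₀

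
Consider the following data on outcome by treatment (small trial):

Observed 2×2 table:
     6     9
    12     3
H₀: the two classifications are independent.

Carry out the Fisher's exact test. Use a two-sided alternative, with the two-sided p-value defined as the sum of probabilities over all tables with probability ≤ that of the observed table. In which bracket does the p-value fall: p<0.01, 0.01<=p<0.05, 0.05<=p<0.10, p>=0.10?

Margins: r₁=15, r₂=15, c₁=18, c₂=12, n=30
p_obs = C(15,6)·C(15,12)/C(30,18); sum pmf over tables with pmf ≤ p_obs
p-value (two-sided) = 0.06043
→ bracket: 0.05<=p<0.10

p-value bracket: 0.05<=p<0.10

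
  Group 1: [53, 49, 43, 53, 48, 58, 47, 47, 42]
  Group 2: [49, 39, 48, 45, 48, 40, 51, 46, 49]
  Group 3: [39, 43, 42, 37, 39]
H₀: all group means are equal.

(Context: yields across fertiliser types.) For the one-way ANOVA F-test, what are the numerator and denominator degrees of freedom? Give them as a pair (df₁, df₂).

k = 3 groups, N = 23 total
df = (k−1, N−k) = (3−1, 23−3) = (2, 20)

degrees of freedom = [2, 20]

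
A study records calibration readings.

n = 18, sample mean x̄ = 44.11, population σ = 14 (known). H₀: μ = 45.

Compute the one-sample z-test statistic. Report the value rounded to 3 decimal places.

SE = σ/√n = 14/√18 = 3.2998
z = (x̄−μ₀)/SE = (44.11−45)/3.2998 = -0.2697

test statistic = -0.270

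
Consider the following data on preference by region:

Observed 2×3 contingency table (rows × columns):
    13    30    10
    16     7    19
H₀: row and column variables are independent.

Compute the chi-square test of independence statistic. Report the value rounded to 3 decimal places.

Row totals [53, 42], col totals [29, 37, 29], n=95
χ² = (13−16.18)²/16.18 + (30−20.64)²/20.64 + (10−16.18)²/16.18 + (16−12.82)²/12.82 + (7−16.36)²/16.36 + (19−12.82)²/12.82 = 16.3462
df = 2

test statistic = 16.346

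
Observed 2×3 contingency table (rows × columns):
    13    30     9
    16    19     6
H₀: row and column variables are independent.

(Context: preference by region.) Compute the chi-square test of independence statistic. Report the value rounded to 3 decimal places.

Row totals [52, 41], col totals [29, 49, 15], n=93
χ² = (13−16.22)²/16.22 + (30−27.40)²/27.40 + (9−8.39)²/8.39 + (16−12.78)²/12.78 + (19−21.60)²/21.60 + (6−6.61)²/6.61 = 2.1082
df = 2

test statistic = 2.108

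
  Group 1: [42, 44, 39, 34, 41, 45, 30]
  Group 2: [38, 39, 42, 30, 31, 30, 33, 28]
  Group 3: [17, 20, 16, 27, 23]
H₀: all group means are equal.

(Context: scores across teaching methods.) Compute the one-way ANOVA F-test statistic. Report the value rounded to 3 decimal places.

test statistic = 20.037

Group means [39.29, 33.88, 20.60], grand mean 32.450
SSB = Σnᵢ(x̄ᵢ−x̄)² = 1045.446; SSW = ΣΣ(x−x̄ᵢ)² = 443.504
MSB = 1045.446/2 = 522.7232; MSW = 443.504/17 = 26.0884
F = MSB/MSW = 20.0366
df = (2, 17)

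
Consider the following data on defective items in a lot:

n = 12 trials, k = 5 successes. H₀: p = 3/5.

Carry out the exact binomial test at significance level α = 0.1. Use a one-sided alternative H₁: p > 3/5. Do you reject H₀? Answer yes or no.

Exact binomial: n=12, k=5, p₀=3/5=0.6000
P(X≥5) from Σ C(n,i)·p₀^i·(1−p₀)^(n−i)
p-value (one-sided, H₁ greater) = 0.94269
At α=0.1: p ≥ α → fail to reject H₀

reject H₀: no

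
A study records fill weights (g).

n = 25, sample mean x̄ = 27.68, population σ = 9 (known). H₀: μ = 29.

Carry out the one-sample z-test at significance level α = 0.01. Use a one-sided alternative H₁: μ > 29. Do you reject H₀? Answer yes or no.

SE = σ/√n = 9/√25 = 1.8000
z = (x̄−μ₀)/SE = (27.68−29)/1.8000 = -0.7333
p-value (one-sided, H₁ greater) = 0.76832
At α=0.01: p ≥ α → fail to reject H₀

reject H₀: no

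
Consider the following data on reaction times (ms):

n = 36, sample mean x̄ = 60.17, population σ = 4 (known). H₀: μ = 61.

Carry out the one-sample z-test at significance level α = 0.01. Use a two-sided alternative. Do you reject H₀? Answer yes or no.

SE = σ/√n = 4/√36 = 0.6667
z = (x̄−μ₀)/SE = (60.17−61)/0.6667 = -1.2450
p-value (two-sided) = 0.21313
At α=0.01: p ≥ α → fail to reject H₀

reject H₀: no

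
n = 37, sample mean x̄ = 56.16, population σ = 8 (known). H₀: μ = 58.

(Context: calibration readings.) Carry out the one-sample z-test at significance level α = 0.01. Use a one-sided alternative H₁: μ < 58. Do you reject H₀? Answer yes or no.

SE = σ/√n = 8/√37 = 1.3152
z = (x̄−μ₀)/SE = (56.16−58)/1.3152 = -1.3990
p-value (one-sided, H₁ less) = 0.08090
At α=0.01: p ≥ α → fail to reject H₀

reject H₀: no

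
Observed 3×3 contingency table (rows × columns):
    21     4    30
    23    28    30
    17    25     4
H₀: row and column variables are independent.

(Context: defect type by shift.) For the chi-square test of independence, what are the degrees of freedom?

degrees of freedom = 4

df = (r−1)(c−1) = (3−1)·(3−1) = 4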